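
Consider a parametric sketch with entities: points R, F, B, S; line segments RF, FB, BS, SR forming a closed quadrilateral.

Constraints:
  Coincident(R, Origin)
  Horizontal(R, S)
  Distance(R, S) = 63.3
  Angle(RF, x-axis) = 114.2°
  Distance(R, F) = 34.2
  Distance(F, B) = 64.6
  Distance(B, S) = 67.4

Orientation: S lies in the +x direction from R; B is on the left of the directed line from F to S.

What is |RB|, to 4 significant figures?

76.27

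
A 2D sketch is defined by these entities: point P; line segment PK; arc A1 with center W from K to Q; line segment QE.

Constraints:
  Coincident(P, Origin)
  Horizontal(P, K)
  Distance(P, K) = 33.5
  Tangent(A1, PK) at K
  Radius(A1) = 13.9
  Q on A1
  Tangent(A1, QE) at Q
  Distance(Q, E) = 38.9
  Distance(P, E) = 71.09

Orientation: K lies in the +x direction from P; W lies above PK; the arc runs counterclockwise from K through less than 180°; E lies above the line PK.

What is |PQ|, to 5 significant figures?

49.362

Checks: |WQ| = 13.90 ✓; ∠(WQ, QE) = 90.00° ✓; |QE| = 38.90 ✓; |PE| = 71.09 ✓.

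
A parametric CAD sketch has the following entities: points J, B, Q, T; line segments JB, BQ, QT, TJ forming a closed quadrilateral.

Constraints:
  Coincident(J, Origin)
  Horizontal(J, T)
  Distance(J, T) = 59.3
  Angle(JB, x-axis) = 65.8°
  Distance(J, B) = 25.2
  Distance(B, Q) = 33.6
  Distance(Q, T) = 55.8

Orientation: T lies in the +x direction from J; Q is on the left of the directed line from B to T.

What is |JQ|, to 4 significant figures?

58.24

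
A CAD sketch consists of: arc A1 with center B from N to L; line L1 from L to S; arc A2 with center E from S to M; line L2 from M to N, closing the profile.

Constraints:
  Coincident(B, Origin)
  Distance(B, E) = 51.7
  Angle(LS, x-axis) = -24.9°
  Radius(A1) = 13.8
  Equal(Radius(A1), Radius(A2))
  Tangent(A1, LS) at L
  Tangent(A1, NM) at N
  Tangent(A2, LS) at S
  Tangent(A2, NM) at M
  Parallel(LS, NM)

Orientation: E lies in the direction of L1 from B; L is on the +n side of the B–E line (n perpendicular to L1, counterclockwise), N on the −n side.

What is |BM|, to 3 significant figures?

53.5

Tangency of A1 to both parallel lines with radius 13.8 puts L and N at B ± 13.8·n: L = (5.81, 12.5), N = (-5.81, -12.5). Equal radii place S and M the same way about E: S = E + 13.8·n = (52.7, -9.25), M = E − 13.8·n = (41.1, -34.3). Then |BM| = |M − B| = 53.5.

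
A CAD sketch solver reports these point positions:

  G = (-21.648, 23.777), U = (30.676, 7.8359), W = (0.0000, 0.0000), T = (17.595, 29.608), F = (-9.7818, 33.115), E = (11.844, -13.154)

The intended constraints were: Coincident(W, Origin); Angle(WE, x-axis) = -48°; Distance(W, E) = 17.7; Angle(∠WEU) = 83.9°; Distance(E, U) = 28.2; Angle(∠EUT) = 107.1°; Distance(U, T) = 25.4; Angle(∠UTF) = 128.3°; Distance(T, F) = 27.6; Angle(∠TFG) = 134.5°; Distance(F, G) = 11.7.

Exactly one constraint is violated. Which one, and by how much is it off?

Distance(F, G) = 11.7 — off by 3.40.

W = (0.00, 0.00) ✓; WE at -48.00° ✓; |WE| = 17.70 ✓; ∠WEU = 83.90° ✓; |EU| = 28.20 ✓; ∠EUT = 107.1° ✓; |UT| = 25.40 ✓; ∠UTF = 128.3° ✓; |TF| = 27.60 ✓; ∠TFG = 134.5° ✓; |FG| = 15.10 ✗.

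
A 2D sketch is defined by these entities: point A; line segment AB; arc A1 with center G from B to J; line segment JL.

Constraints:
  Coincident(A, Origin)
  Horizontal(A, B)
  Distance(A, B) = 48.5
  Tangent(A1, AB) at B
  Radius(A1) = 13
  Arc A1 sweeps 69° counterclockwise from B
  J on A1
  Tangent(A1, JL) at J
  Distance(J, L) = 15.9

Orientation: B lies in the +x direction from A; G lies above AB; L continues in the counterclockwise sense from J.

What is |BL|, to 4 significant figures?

29.25

A is at the origin; A and B share the same y with |AB| = 48.5 and B on the +x side, so B = (48.50, 0.000). A1 meets AB tangentially, so GB is at right angles to AB, so G = B + (0, 13) = (48.50, 13.00). On A1, B sits at bearing -90° from G; a 69° counterclockwise sweep puts J at bearing -21°, so J = G + 13.0·(cos -21°, sin -21°) = (60.64, 8.341). The tangent condition forces GJ to be normal to JL, so JL runs along (−sin -21°, cos -21°); with |JL| = 15.9, L = (66.33, 23.19). Then |BL| = |L − B| = 29.25.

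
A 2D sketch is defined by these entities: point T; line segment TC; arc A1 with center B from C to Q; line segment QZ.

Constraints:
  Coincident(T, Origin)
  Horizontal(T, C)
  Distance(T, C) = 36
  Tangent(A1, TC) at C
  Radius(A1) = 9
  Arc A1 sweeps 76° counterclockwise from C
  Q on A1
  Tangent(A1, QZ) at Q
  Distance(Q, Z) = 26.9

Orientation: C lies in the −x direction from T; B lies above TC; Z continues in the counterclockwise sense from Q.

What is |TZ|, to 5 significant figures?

38.922

T is at the origin; TC is horizontal with |TC| = 36.0 and C on the −x side, so C = (-36.000, 0.0000). Tangency of A1 to TC means the radius BC is perpendicular to TC, so B = C + (0, 9) = (-36.000, 9.0000). On A1, C sits at bearing -90° from B; a 76° counterclockwise sweep puts Q at bearing -14°, so Q = B + 9.0·(cos -14°, sin -14°) = (-27.267, 6.8227). The tangent condition forces BQ to be normal to QZ, so QZ runs along (−sin -14°, cos -14°); with |QZ| = 26.9, Z = (-20.760, 32.924). Then |TZ| = |Z − T| = 38.922.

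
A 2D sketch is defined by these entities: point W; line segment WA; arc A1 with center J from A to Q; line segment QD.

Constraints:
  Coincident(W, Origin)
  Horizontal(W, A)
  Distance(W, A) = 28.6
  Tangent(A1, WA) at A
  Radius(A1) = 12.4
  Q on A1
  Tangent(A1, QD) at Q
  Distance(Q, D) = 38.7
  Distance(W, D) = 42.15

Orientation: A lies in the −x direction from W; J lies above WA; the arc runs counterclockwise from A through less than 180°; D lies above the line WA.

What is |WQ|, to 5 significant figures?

18.782

W is at the origin; WA is horizontal with |WA| = 28.6 and A on the −x side, so A = (-28.600, 0.0000). The tangent condition forces JA to be normal to WA, so J = A + (0, 12.4) = (-28.600, 12.400). Since JQ ⟂ QD (tangency), |JD| = √(12.4² + 38.7²) = 40.638 regardless of where Q sits on A1. So D lies on both circle(W, 42.15) and circle(J, 40.638); the above-WA intersection is D = (-0.90584, 42.140). Q is the foot of the tangent from D: Q = (-17.380, 7.1216).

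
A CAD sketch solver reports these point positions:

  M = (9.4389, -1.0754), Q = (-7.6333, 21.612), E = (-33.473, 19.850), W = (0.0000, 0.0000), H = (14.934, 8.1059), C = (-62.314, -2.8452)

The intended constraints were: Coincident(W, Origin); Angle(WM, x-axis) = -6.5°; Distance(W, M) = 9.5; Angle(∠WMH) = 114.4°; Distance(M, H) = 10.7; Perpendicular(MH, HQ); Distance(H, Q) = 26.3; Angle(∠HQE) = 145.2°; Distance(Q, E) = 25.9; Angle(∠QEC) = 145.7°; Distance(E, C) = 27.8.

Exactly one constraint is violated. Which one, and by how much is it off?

Distance(E, C) = 27.8 — off by 8.90.

W = (0.00, 0.00) ✓; WM at -6.500° ✓; |WM| = 9.500 ✓; ∠WMH = 114.4° ✓; |MH| = 10.70 ✓; ∠(MH, HQ) = 90.00° ✓; |HQ| = 26.30 ✓; ∠HQE = 145.2° ✓; |QE| = 25.90 ✓; ∠QEC = 145.7° ✓; |EC| = 36.70 ✗.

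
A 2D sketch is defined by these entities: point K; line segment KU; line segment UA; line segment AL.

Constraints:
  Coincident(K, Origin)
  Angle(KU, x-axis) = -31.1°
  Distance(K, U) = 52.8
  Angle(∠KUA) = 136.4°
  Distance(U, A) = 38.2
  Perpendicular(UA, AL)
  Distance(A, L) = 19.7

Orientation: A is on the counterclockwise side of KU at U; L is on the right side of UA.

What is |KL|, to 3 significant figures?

94.8

∠KUA = 136.4°, so UA runs at -31.1° + (180° − 136.4°) = 12.5° from the x-axis; with |UA| = 38.2, A = U + 38.2·(cos 12.5°, sin 12.5°) = (82.5, -19.0). UA is perpendicular to AL; with |AL| = 19.7 on the right of UA, L = A + 19.7·(0.216, -0.976) = (86.8, -38.2). Then |KL| = |L − K| = 94.8.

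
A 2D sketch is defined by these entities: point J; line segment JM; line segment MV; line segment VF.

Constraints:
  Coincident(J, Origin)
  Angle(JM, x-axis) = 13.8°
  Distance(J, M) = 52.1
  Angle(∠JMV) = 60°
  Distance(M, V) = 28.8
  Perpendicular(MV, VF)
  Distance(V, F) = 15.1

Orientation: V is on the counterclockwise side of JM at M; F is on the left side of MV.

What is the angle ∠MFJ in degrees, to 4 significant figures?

112.4°

J is at the origin; JM runs at 13.8° with length 52.1, so M = 52.1·(cos 13.8°, sin 13.8°) = (50.60, 12.43). ∠JMV = 60.0°, so MV runs at 13.8° + (180° − 60.0°) = 133.8° from the x-axis; with |MV| = 28.8, V = M + 28.8·(cos 133.8°, sin 133.8°) = (30.66, 33.21). MV ⟂ VF; with |VF| = 15.1 on the left of MV, F = V + 15.1·(-0.7218, -0.6921) = (19.76, 22.76). Then cos ∠MFJ = FM·FJ / (|FM||FJ|), giving 112.4°.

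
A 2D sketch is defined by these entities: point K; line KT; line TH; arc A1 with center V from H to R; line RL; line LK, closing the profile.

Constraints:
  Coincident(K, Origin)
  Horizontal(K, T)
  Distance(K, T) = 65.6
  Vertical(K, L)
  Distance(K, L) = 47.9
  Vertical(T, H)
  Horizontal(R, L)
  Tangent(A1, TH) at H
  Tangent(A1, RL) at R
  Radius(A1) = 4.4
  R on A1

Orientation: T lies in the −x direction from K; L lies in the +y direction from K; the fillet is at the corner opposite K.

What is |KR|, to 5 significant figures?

77.716

K is at the origin; K and T share the same y with |KT| = 65.6 and T on the −x side, so T = (-65.600, 0.0000). KL is vertical with |KL| = 47.9 and L on the +y side, so L = (0.0000, 47.900). The virtual corner opposite K is at (-65.600, 47.900). A1 meets TH tangentially, so VH is at right angles to TH and A1 meets RL tangentially, so VR is at right angles to RL, with radius 4.4, so the center V sits 4.4 in from both sides at V = (-61.200, 43.500). That places the tangent points at H = (-65.600, 43.500) on TH and R = (-61.200, 47.900) on RL. Then |KR| = |R − K| = 77.716.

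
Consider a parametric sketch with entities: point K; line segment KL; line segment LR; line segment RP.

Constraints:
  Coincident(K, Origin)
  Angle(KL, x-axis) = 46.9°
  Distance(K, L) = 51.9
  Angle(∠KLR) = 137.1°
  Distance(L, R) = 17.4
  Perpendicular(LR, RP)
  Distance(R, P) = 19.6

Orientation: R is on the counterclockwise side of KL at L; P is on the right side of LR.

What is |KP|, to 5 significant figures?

78.029

K is at the origin; KL runs at 46.9° with length 51.9, so L = 51.9·(cos 46.9°, sin 46.9°) = (35.462, 37.895). ∠KLR = 137.1°, so LR runs at 46.9° + (180° − 137.1°) = 89.800° from the x-axis; with |LR| = 17.4, R = L + 17.4·(cos 89.800°, sin 89.800°) = (35.523, 55.295). The perpendicularity gives RP at right angles to LR; with |RP| = 19.6 on the right of LR, P = R + 19.6·(0.99999, -0.0034907) = (55.123, 55.227). Then |KP| = |P − K| = 78.029.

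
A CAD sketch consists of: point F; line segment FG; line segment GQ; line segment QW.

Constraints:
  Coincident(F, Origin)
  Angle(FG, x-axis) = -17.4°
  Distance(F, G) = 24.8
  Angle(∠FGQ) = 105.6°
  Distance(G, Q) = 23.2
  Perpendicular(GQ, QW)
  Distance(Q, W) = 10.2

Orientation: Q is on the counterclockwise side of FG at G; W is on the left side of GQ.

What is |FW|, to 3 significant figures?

32.9

∠FGQ = 105.6°, so GQ runs at -17.4° + (180° − 105.6°) = 57.0° from the x-axis; with |GQ| = 23.2, Q = G + 23.2·(cos 57.0°, sin 57.0°) = (36.3, 12.0). GQ is perpendicular to QW; with |QW| = 10.2 on the left of GQ, W = Q + 10.2·(-0.839, 0.545) = (27.7, 17.6). Then |FW| = |W − F| = 32.9.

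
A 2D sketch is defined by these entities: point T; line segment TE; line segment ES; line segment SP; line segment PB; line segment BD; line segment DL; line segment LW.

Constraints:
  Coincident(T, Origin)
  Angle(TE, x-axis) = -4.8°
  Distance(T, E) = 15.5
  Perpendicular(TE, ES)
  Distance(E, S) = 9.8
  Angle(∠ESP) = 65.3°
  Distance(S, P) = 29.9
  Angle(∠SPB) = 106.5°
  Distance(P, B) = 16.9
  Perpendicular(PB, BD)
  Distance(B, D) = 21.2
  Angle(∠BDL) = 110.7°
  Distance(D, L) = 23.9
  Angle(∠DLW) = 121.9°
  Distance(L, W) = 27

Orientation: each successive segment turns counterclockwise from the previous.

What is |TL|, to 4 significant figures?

18.27

T is at the origin; TE runs at -4.8° with length 15.5, so E = (15.45, -1.297). The perpendicularity gives ES at right angles to TE, so ES runs at 85.20°; with |ES| = 9.8, S = (16.27, 8.469). ∠ESP = 65.3° gives SP at -160.1° from the x-axis; with |SP| = 29.9, P = (-11.85, -1.709). ∠SPB = 106.5° gives PB at -86.60° from the x-axis; with |PB| = 16.9, B = (-10.85, -18.58). The perpendicularity gives BD at right angles to PB, so BD runs at 3.400°; with |BD| = 21.2, D = (10.32, -17.32). ∠BDL = 110.7° gives DL at 72.70° from the x-axis; with |DL| = 23.9, L = (17.42, 5.497). Then |TL| = |L − T| = 18.27.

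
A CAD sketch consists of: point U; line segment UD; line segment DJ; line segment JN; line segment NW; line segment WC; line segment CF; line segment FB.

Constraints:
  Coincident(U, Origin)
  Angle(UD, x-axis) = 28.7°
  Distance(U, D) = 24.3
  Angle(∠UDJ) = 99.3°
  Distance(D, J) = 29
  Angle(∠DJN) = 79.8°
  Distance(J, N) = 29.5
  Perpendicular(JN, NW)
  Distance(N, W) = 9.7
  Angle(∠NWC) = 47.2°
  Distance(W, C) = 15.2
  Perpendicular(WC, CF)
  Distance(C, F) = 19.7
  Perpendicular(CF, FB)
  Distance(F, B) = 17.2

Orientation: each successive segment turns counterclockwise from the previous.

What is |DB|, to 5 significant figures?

50.576

WC ⟂ CF, so CF runs at 162.40°; with |CF| = 19.7, F = (-23.359, 36.463). CF ⟂ FB, so FB runs at -107.60°; with |FB| = 17.2, B = (-28.559, 20.068). Then |DB| = |B − D| = 50.576.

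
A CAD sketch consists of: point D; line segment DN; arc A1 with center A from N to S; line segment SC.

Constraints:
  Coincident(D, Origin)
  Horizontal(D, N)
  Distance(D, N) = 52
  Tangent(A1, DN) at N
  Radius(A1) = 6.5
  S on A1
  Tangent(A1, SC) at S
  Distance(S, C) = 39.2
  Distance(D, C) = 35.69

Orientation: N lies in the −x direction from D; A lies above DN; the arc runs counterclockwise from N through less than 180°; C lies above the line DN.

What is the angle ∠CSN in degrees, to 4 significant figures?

157.4°

D is at the origin; D and N share the same y with |DN| = 52.0 and N on the −x side, so N = (-52.00, 0.000). Since A1 is tangent to DN there, AN ⟂ DN, so A = N + (0, 6.5) = (-52.00, 6.500). Since AS ⟂ SC (tangency), |AC| = √(6.5² + 39.2²) = 39.74 regardless of where S sits on A1. So C lies on both circle(D, 35.69) and circle(A, 39.74); the above-DN intersection is C = (-19.76, 29.72). S is the foot of the tangent from C: S = (-47.39, 1.918).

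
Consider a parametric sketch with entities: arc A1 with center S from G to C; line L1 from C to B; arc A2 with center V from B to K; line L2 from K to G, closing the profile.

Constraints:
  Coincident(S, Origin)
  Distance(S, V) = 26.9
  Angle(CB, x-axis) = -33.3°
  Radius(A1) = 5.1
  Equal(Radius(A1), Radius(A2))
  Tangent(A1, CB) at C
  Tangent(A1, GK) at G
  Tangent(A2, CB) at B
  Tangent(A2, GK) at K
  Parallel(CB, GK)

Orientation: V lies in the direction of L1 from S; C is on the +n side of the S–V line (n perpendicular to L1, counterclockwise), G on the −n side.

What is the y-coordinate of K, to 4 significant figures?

-19.03

Tangency of A1 to both parallel lines with radius 5.1 puts C and G at S ± 5.1·n: C = (2.800, 4.263), G = (-2.800, -4.263). Equal radii place B and K the same way about V: B = V + 5.1·n = (25.28, -10.51), K = V − 5.1·n = (19.68, -19.03). So K.y = -19.03.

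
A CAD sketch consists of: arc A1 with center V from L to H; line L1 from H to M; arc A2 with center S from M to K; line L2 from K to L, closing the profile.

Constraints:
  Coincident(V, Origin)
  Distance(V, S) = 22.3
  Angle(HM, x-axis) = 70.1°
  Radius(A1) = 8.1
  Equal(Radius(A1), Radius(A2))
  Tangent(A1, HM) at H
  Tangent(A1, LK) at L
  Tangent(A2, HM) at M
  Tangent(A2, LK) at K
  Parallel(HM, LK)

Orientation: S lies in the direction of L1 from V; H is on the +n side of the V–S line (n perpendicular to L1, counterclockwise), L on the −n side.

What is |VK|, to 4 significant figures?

23.73

The slot axis is L1's direction at 70.1°, so u = (cos 70.1°, sin 70.1°) = (0.3404, 0.9403) and n = (−sin 70.1°, cos 70.1°) = (-0.9403, 0.3404). V is at the origin and S lies 22.3 along u from V, so S = 22.3·u = (7.590, 20.97). Tangency of A1 to both parallel lines with radius 8.1 puts H and L at V ± 8.1·n: H = (-7.616, 2.757), L = (7.616, -2.757). Equal radii place M and K the same way about S: M = S + 8.1·n = (-0.02587, 23.73), K = S − 8.1·n = (15.21, 18.21). Then |VK| = |K − V| = 23.73.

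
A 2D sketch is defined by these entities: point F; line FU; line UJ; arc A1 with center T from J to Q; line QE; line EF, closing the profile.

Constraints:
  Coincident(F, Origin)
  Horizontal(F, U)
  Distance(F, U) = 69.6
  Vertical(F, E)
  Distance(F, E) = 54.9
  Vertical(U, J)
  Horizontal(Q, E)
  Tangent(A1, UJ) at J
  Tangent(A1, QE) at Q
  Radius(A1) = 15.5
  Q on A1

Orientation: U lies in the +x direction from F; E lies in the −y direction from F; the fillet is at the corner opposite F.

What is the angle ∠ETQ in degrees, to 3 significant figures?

74.0°

F is at the origin; F and U share the same y with |FU| = 69.6 and U on the +x side, so U = (69.6, 0.00). F and E share the same x with |FE| = 54.9 and E on the −y side, so E = (0.00, -54.9). The virtual corner opposite F is at (69.6, -54.9). The tangent condition forces TJ to be normal to UJ and the tangent condition forces TQ to be normal to QE, with radius 15.5, so the center T sits 15.5 in from both sides at T = (54.1, -39.4). That places the tangent points at J = (69.6, -39.4) on UJ and Q = (54.1, -54.9) on QE. Then cos ∠ETQ = TE·TQ / (|TE||TQ|), giving 74.0°.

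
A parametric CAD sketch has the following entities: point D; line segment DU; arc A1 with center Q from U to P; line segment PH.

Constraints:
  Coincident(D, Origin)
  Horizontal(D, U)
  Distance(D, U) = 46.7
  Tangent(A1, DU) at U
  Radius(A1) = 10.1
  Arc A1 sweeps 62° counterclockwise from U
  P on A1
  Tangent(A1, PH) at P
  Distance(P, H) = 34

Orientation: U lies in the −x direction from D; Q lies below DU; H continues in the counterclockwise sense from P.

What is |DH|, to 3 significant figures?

79.8

D is at the origin; D and U share the same y with |DU| = 46.7 and U on the −x side, so U = (-46.7, 0.00). Since A1 is tangent to DU there, QU ⟂ DU, so Q = U + (0, -10.1) = (-46.7, -10.1). On A1, U sits at bearing 90° from Q; a 62° counterclockwise sweep puts P at bearing 152°, so P = Q + 10.1·(cos 152°, sin 152°) = (-55.6, -5.36). Since A1 is tangent to PH there, QP ⟂ PH, so PH runs along (−sin 152°, cos 152°); with |PH| = 34.0, H = (-71.6, -35.4). Then |DH| = |H − D| = 79.8.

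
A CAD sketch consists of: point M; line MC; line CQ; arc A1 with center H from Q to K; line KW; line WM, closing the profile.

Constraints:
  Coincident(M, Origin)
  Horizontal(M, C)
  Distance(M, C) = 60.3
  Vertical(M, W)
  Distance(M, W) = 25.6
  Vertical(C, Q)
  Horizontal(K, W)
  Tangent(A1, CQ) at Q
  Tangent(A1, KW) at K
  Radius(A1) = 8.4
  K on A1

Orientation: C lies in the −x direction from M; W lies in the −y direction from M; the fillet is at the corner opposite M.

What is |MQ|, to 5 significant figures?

62.705

M is at the origin; MC is horizontal with |MC| = 60.3 and C on the −x side, so C = (-60.300, 0.0000). M and W share the same x with |MW| = 25.6 and W on the −y side, so W = (0.0000, -25.600). The virtual corner opposite M is at (-60.300, -25.600). A1 meets CQ tangentially, so HQ is at right angles to CQ and since A1 is tangent to KW there, HK ⟂ KW, with radius 8.4, so the center H sits 8.4 in from both sides at H = (-51.900, -17.200). That places the tangent points at Q = (-60.300, -17.200) on CQ and K = (-51.900, -25.600) on KW. Then |MQ| = |Q − M| = 62.705.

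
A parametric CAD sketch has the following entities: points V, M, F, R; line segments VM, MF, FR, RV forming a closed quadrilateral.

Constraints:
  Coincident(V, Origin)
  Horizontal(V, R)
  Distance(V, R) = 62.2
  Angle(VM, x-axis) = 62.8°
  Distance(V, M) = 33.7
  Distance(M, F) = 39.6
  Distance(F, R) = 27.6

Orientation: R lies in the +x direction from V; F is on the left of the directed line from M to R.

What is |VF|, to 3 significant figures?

61.0

Checks: |MF| = 39.60 ✓; |FR| = 27.60 ✓.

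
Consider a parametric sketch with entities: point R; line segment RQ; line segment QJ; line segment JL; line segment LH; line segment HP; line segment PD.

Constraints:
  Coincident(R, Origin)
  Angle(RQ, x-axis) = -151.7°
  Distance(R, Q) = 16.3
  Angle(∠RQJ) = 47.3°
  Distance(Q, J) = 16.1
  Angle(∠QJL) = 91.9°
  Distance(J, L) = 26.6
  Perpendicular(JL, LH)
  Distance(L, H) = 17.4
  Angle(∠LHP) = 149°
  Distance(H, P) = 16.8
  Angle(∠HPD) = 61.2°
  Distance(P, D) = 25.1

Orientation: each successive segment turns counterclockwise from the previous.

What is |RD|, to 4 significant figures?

7.989

∠LHP = 149.0° gives HP at -169.9° from the x-axis; with |HP| = 16.8, P = (-22.43, 15.14). ∠HPD = 61.2° gives PD at -51.10° from the x-axis; with |PD| = 25.1, D = (-6.673, -4.392). Then |RD| = |D − R| = 7.989.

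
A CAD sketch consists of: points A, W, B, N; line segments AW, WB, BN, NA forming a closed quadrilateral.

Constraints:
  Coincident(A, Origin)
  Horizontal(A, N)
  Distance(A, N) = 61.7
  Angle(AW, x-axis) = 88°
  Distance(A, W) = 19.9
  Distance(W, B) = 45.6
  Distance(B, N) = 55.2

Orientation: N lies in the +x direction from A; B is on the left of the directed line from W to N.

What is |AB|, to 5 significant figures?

60.623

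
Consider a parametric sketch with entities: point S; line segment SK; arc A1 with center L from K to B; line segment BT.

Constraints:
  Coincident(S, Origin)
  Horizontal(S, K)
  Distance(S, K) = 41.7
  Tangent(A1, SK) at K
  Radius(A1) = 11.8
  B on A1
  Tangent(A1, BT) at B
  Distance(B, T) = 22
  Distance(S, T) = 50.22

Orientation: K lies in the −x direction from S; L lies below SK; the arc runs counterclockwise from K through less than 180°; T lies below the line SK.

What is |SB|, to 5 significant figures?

54.067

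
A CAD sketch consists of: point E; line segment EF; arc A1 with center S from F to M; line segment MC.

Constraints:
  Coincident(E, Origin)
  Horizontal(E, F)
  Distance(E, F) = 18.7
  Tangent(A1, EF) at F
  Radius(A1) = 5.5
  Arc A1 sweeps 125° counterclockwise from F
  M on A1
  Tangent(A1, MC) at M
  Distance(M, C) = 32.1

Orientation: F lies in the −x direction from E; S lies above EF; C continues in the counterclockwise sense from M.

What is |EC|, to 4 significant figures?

47.80

E is at the origin; E and F share the same y with |EF| = 18.7 and F on the −x side, so F = (-18.70, 0.000). A1 meets EF tangentially, so SF is at right angles to EF, so S = F + (0, 5.5) = (-18.70, 5.500). On A1, F sits at bearing -90° from S; a 125° counterclockwise sweep puts M at bearing 35°, so M = S + 5.5·(cos 35°, sin 35°) = (-14.19, 8.655). A1 meets MC tangentially, so SM is at right angles to MC, so MC runs along (−sin 35°, cos 35°); with |MC| = 32.1, C = (-32.61, 34.95). Then |EC| = |C − E| = 47.80.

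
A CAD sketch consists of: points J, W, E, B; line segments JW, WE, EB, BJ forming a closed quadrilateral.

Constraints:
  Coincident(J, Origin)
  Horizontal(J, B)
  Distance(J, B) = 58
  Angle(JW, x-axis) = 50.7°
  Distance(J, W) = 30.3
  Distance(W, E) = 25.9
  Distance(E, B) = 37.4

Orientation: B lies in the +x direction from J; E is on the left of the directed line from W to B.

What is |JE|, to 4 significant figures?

54.74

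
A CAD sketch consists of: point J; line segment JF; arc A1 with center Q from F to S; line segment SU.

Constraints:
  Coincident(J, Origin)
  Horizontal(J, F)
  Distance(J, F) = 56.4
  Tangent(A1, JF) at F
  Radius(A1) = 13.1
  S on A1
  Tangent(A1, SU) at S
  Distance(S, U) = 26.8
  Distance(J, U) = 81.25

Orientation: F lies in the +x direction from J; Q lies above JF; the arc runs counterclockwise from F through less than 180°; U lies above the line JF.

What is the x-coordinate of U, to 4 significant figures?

71.31

J is at the origin; JF is horizontal with |JF| = 56.4 and F on the +x side, so F = (56.40, 0.000). Tangency of A1 to JF means the radius QF is perpendicular to JF, so Q = F + (0, 13.1) = (56.40, 13.10). Since QS ⟂ SU (tangency), |QU| = √(13.1² + 26.8²) = 29.83 regardless of where S sits on A1. So U lies on both circle(J, 81.25) and circle(Q, 29.83); the above-JF intersection is U = (71.31, 38.93). S is the foot of the tangent from U: S = (69.47, 12.20).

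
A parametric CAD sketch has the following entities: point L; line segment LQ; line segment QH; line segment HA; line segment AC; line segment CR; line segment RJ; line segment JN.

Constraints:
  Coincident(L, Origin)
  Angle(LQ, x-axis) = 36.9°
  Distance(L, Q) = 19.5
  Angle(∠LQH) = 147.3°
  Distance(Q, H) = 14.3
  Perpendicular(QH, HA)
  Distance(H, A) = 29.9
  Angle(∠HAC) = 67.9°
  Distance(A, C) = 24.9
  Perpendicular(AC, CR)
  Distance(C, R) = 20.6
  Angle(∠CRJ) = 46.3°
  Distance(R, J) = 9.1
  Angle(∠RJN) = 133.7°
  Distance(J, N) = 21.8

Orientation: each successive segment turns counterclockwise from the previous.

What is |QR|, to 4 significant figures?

1.769

∠HAC = 67.9° gives AC at -88.30° from the x-axis; with |AC| = 24.9, C = (-6.708, 10.64). The perpendicularity gives CR at right angles to AC, so CR runs at 1.700°; with |CR| = 20.6, R = (13.88, 11.26). Then |QR| = |R − Q| = 1.769.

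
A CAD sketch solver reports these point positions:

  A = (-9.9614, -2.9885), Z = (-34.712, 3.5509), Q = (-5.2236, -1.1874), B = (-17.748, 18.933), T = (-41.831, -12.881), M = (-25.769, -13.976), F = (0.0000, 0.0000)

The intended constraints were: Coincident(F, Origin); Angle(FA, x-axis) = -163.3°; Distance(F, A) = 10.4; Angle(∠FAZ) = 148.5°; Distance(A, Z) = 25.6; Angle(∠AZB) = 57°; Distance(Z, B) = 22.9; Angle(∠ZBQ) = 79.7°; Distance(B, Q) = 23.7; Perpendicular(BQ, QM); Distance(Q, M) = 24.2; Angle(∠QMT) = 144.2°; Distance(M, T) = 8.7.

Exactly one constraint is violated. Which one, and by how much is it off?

Distance(M, T) = 8.7 — off by 7.40.

F = (0.00, 0.00) ✓; FA at -163.3° ✓; |FA| = 10.40 ✓; ∠FAZ = 148.5° ✓; |AZ| = 25.60 ✓; ∠AZB = 57.00° ✓; |ZB| = 22.90 ✓; ∠ZBQ = 79.70° ✓; |BQ| = 23.70 ✓; ∠(BQ, QM) = 90.00° ✓; |QM| = 24.20 ✓; ∠QMT = 144.2° ✓; |MT| = 16.10 ✗.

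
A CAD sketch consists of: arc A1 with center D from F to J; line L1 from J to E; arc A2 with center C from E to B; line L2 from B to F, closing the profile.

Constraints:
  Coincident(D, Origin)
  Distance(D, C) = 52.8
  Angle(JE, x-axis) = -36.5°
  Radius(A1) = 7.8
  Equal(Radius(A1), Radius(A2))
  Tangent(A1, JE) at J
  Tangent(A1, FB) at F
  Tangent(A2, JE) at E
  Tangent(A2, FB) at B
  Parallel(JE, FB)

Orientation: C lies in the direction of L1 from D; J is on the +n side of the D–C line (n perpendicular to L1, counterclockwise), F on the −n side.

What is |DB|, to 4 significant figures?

53.37

The slot axis is L1's direction at -36.5°, so u = (cos -36.5°, sin -36.5°) = (0.8039, -0.5948) and n = (−sin -36.5°, cos -36.5°) = (0.5948, 0.8039). D is at the origin and C lies 52.8 along u from D, so C = 52.8·u = (42.44, -31.41). Tangency of A1 to both parallel lines with radius 7.8 puts J and F at D ± 7.8·n: J = (4.640, 6.270), F = (-4.640, -6.270). Equal radii place E and B the same way about C: E = C + 7.8·n = (47.08, -25.14), B = C − 7.8·n = (37.80, -37.68). Then |DB| = |B − D| = 53.37.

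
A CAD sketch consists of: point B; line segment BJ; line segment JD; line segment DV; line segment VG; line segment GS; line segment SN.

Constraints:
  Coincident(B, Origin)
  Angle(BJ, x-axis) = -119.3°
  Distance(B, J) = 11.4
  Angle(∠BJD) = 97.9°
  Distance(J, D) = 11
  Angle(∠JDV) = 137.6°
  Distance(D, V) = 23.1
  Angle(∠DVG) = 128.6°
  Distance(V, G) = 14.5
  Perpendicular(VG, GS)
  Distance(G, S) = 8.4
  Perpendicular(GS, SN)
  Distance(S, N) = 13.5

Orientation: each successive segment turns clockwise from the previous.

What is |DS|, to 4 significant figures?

30.48

∠DVG = 128.6° gives VG at 64.80° from the x-axis; with |VG| = 14.5, G = (-19.85, 27.92). VG ⟂ GS, so GS runs at -25.20°; with |GS| = 8.4, S = (-12.25, 24.34). Then |DS| = |S − D| = 30.48.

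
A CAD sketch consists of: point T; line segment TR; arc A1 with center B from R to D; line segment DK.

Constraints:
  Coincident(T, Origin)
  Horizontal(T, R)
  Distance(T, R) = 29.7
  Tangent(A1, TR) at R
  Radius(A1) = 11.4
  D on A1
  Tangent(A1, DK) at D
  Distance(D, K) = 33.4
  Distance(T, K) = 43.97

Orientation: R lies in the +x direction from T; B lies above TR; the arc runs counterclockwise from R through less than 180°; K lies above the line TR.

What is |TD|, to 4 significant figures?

42.28

Checks: |TR| = 29.70 ✓; |BD| = 11.40 ✓; ∠(BD, DK) = 90.00° ✓; |DK| = 33.40 ✓; |TK| = 43.97 ✓.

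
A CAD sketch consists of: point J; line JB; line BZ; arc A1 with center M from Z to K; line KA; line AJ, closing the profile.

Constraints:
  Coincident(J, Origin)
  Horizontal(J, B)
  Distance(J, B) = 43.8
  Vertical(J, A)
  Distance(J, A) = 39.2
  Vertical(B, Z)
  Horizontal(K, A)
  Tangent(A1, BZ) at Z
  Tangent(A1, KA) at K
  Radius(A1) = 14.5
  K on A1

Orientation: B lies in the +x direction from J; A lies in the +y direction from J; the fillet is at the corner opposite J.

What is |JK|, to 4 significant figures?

48.94

The virtual corner opposite J is at (43.80, 39.20). Since A1 is tangent to BZ there, MZ ⟂ BZ and A1 meets KA tangentially, so MK is at right angles to KA, with radius 14.5, so the center M sits 14.5 in from both sides at M = (29.30, 24.70). That places the tangent points at Z = (43.80, 24.70) on BZ and K = (29.30, 39.20) on KA. Then |JK| = |K − J| = 48.94.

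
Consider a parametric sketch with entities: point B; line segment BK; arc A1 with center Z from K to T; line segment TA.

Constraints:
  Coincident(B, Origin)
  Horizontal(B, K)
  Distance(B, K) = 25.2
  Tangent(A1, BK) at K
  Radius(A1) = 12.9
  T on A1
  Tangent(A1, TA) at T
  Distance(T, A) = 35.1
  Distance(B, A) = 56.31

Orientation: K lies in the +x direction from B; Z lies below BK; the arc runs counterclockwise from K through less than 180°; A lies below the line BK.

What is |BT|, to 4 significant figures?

21.78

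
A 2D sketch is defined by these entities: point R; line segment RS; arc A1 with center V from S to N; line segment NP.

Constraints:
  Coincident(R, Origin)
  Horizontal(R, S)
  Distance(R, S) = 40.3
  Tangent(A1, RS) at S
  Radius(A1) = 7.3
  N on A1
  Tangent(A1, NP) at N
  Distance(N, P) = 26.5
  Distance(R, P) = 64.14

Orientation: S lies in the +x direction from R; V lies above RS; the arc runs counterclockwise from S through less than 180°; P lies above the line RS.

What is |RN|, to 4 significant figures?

47.25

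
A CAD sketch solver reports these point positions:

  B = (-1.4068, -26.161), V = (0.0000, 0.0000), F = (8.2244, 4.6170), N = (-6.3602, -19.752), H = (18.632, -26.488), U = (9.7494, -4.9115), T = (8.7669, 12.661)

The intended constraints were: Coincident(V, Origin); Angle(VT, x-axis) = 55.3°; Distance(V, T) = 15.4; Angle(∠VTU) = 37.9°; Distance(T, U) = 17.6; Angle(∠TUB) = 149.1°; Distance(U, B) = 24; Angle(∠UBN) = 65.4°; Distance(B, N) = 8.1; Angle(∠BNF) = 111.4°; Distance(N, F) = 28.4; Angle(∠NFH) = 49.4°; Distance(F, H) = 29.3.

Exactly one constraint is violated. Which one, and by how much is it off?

Distance(F, H) = 29.3 — off by 3.50.

V = (0.00, 0.00) ✓; VT at 55.30° ✓; |VT| = 15.40 ✓; ∠VTU = 37.90° ✓; |TU| = 17.60 ✓; ∠TUB = 149.1° ✓; |UB| = 24.00 ✓; ∠UBN = 65.40° ✓; |BN| = 8.100 ✓; ∠BNF = 111.4° ✓; |NF| = 28.40 ✓; ∠NFH = 49.40° ✓; |FH| = 32.80 ✗.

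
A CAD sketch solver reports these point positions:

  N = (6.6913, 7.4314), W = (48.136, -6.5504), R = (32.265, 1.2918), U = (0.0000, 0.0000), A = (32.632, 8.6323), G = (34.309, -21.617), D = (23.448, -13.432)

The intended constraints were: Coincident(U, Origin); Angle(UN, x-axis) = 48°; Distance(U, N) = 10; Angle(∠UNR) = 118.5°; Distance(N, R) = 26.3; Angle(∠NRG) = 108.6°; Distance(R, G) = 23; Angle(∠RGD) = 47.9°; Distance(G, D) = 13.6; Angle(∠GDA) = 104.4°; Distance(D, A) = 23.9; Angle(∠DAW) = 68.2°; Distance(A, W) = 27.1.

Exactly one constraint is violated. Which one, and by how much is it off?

Distance(A, W) = 27.1 — off by 5.40.

U = (0.00, 0.00) ✓; UN at 48.00° ✓; |UN| = 10.00 ✓; ∠UNR = 118.5° ✓; |NR| = 26.30 ✓; ∠NRG = 108.6° ✓; |RG| = 23.00 ✓; ∠RGD = 47.90° ✓; |GD| = 13.60 ✓; ∠GDA = 104.4° ✓; |DA| = 23.90 ✓; ∠DAW = 68.20° ✓; |AW| = 21.70 ✗.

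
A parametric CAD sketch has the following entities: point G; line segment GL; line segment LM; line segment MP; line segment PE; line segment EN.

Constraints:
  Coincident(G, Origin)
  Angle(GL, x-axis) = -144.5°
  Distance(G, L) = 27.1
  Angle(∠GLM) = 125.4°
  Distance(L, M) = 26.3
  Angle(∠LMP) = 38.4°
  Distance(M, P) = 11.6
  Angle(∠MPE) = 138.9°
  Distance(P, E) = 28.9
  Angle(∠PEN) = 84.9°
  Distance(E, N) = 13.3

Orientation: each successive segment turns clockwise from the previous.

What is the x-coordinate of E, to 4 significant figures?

-9.133

∠LMP = 38.4° gives MP at 19.30° from the x-axis; with |MP| = 11.6, P = (-35.97, -3.297). ∠MPE = 138.9° gives PE at -21.80° from the x-axis; with |PE| = 28.9, E = (-9.133, -14.03). So E.x = -9.133.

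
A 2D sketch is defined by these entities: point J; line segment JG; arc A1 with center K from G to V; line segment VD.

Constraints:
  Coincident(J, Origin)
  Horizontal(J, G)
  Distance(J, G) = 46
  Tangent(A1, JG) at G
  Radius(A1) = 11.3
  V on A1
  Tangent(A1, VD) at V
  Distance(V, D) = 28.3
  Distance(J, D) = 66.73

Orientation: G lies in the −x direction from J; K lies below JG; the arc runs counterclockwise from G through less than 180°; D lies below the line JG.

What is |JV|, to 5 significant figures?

58.639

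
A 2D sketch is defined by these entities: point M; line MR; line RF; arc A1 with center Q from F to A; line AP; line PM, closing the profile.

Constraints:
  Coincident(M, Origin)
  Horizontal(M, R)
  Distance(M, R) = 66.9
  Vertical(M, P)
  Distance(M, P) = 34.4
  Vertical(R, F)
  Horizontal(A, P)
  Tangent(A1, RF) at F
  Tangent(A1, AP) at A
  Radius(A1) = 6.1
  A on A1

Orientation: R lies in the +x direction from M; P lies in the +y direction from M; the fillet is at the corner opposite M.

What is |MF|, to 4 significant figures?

72.64

M is at the origin; M and R share the same y with |MR| = 66.9 and R on the +x side, so R = (66.90, 0.000). MP is vertical with |MP| = 34.4 and P on the +y side, so P = (0.000, 34.40). The virtual corner opposite M is at (66.90, 34.40). The tangent condition forces QF to be normal to RF and tangency of A1 to AP means the radius QA is perpendicular to AP, with radius 6.1, so the center Q sits 6.1 in from both sides at Q = (60.80, 28.30). That places the tangent points at F = (66.90, 28.30) on RF and A = (60.80, 34.40) on AP. Then |MF| = |F − M| = 72.64.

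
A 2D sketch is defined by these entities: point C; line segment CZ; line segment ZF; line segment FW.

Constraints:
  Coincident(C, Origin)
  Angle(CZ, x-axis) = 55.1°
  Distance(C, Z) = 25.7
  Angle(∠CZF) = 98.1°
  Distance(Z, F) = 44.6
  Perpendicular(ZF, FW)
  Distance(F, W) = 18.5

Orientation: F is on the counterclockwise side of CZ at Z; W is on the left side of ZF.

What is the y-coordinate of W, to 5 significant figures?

37.965

C is at the origin; CZ runs at 55.1° with length 25.7, so Z = 25.7·(cos 55.1°, sin 55.1°) = (14.704, 21.078). ∠CZF = 98.1°, so ZF runs at 55.1° + (180° − 98.1°) = 137.00° from the x-axis; with |ZF| = 44.6, F = Z + 44.6·(cos 137.00°, sin 137.00°) = (-17.914, 51.495). ZF ⟂ FW; with |FW| = 18.5 on the left of ZF, W = F + 18.5·(-0.68200, -0.73135) = (-30.531, 37.965). So W.y = 37.965.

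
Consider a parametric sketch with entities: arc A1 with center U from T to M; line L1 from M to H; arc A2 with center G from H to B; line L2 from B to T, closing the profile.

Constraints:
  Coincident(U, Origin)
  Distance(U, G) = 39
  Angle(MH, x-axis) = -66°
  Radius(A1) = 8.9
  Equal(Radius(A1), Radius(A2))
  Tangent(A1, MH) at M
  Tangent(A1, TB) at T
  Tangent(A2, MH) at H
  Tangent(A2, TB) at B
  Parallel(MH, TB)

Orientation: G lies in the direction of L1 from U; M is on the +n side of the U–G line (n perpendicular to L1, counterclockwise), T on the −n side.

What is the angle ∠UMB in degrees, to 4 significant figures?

65.47°

Tangency of A1 to both parallel lines with radius 8.9 puts M and T at U ± 8.9·n: M = (8.131, 3.620), T = (-8.131, -3.620). Equal radii place H and B the same way about G: H = G + 8.9·n = (23.99, -32.01), B = G − 8.9·n = (7.732, -39.25). Then cos ∠UMB = MU·MB / (|MU||MB|), giving 65.47°.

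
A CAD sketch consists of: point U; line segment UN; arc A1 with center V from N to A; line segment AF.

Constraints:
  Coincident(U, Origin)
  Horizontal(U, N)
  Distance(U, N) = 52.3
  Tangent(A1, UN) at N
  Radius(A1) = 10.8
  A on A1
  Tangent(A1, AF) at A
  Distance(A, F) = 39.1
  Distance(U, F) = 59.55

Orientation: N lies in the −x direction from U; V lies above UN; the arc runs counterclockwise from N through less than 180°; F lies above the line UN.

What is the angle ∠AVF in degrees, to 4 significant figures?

74.56°

U is at the origin; U and N share the same y with |UN| = 52.3 and N on the −x side, so N = (-52.30, 0.000). Since A1 is tangent to UN there, VN ⟂ UN, so V = N + (0, 10.8) = (-52.30, 10.80). Since VA ⟂ AF (tangency), |VF| = √(10.8² + 39.1²) = 40.56 regardless of where A sits on A1. So F lies on both circle(U, 59.55) and circle(V, 40.56); the above-UN intersection is F = (-35.58, 47.76). A is the foot of the tangent from F: A = (-41.63, 9.127).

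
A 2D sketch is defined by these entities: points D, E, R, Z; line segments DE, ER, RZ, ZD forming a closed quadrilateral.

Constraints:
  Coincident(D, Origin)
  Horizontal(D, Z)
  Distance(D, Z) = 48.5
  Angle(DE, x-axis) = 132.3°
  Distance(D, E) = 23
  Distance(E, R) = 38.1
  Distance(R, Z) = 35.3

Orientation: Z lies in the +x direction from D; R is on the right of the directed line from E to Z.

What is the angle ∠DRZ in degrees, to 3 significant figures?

141°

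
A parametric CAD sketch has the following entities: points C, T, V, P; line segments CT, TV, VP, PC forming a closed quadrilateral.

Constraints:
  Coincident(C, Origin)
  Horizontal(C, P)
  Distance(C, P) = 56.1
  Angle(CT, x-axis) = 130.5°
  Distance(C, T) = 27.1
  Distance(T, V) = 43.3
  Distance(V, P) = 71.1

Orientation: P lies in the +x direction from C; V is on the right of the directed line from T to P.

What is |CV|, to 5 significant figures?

25.014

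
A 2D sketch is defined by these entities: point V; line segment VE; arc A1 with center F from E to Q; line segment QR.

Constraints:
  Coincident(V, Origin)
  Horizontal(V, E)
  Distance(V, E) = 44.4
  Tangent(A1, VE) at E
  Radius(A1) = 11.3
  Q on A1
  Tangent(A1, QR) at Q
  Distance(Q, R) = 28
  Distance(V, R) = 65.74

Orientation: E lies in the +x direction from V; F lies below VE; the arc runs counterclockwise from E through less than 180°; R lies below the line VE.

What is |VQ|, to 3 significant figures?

39.6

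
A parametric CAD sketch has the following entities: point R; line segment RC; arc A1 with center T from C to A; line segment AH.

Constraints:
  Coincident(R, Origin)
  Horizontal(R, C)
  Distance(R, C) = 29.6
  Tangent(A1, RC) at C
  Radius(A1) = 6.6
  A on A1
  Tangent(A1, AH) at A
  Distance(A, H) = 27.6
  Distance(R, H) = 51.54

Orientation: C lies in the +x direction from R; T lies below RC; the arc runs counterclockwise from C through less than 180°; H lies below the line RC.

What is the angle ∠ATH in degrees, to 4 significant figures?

76.55°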